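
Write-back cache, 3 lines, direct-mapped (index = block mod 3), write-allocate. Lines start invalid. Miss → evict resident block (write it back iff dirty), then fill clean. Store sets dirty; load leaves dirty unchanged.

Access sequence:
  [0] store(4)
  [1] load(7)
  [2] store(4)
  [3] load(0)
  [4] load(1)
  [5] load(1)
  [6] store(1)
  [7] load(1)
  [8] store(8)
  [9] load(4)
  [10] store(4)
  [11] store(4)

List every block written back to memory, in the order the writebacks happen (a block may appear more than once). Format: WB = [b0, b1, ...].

WB = [4, 4, 1]

0: W B4 → L1 miss [D]
1: R B7 → L1 miss wb→B4 [-]
2: W B4 → L1 miss [D]
3: R B0 → L0 miss [-]
4: R B1 → L1 miss wb→B4 [-]
5: R B1 → L1 hit [-]
6: W B1 → L1 hit [D]
7: R B1 → L1 hit [D]
8: W B8 → L2 miss [D]
9: R B4 → L1 miss wb→B1 [-]
10: W B4 → L1 hit [D]
11: W B4 → L1 hit [D]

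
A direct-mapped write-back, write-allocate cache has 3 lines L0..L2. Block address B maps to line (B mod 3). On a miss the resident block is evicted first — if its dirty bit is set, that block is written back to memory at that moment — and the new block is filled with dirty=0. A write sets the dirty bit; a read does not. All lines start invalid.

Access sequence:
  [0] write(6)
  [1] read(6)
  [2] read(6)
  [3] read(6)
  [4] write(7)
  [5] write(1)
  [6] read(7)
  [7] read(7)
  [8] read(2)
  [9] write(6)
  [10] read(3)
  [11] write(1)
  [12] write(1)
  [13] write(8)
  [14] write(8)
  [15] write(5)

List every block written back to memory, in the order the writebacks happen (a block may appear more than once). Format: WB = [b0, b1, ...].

0: W B6 -> L0 miss  d=D]
1: R B6 -> L0 hit  d=D]
2: R B6 -> L0 hit  d=D]
3: R B6 -> L0 hit  d=D]
4: W B7 -> L1 miss  d=D]
5: W B1 -> L1 miss wb->B7  d=D]
6: R B7 -> L1 miss wb->B1  d=-]
7: R B7 -> L1 hit  d=-]
8: R B2 -> L2 miss  d=-]
9: W B6 -> L0 hit  d=D]
10: R B3 -> L0 miss wb->B6  d=-]
11: W B1 -> L1 miss  d=D]
12: W B1 -> L1 hit  d=D]
13: W B8 -> L2 miss  d=D]
14: W B8 -> L2 hit  d=D]
15: W B5 -> L2 miss wb->B8  d=D]

WB = [7, 1, 6, 8]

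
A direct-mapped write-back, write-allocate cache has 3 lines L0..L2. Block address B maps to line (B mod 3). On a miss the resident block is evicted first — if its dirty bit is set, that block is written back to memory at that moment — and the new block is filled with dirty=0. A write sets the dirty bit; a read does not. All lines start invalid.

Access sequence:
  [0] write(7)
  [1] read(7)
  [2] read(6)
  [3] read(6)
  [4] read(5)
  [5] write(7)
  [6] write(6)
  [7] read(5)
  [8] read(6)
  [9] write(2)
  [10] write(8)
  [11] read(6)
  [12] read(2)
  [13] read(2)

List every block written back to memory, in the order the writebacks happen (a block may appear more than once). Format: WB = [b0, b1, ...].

0: W B7 → L1 miss [D]
1: R B7 → L1 hit [D]
2: R B6 → L0 miss [-]
3: R B6 → L0 hit [-]
4: R B5 → L2 miss [-]
5: W B7 → L1 hit [D]
6: W B6 → L0 hit [D]
7: R B5 → L2 hit [-]
8: R B6 → L0 hit [D]
9: W B2 → L2 miss [D]
10: W B8 → L2 miss wb→B2 [D]
11: R B6 → L0 hit [D]
12: R B2 → L2 miss wb→B8 [-]
13: R B2 → L2 hit [-]

WB = [2, 8]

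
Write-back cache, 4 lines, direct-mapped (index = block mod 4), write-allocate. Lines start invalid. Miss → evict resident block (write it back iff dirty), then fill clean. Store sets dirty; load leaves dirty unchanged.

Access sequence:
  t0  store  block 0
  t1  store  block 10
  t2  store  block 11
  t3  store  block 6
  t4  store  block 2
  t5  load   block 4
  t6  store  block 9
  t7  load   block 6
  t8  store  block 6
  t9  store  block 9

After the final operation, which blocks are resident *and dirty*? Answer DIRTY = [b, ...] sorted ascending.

0: W B0 -> L0 miss  d=D]
1: W B10 -> L2 miss  d=D]
2: W B11 -> L3 miss  d=D]
3: W B6 -> L2 miss wb->B10  d=D]
4: W B2 -> L2 miss wb->B6  d=D]
5: R B4 -> L0 miss wb->B0  d=-]
6: W B9 -> L1 miss  d=D]
7: R B6 -> L2 miss wb->B2  d=-]
8: W B6 -> L2 hit  d=D]
9: W B9 -> L1 hit  d=D]

DIRTY = [6, 9, 11]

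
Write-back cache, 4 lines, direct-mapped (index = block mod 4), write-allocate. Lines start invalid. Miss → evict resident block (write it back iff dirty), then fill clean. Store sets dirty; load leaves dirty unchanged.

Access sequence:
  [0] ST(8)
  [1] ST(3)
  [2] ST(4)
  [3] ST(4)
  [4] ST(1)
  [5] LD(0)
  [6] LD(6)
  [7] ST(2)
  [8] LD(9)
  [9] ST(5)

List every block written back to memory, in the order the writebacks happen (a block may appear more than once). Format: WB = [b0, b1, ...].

  0 | W B8 → L0 miss [D]
  1 | W B3 → L3 miss [D]
  2 | W B4 → L0 miss wb→B8 [D]
  3 | W B4 → L0 hit [D]
  4 | W B1 → L1 miss [D]
  5 | R B0 → L0 miss wb→B4 [-]
  6 | R B6 → L2 miss [-]
  7 | W B2 → L2 miss [D]
  8 | R B9 → L1 miss wb→B1 [-]
  9 | W B5 → L1 miss [D]

WB = [8, 4, 1]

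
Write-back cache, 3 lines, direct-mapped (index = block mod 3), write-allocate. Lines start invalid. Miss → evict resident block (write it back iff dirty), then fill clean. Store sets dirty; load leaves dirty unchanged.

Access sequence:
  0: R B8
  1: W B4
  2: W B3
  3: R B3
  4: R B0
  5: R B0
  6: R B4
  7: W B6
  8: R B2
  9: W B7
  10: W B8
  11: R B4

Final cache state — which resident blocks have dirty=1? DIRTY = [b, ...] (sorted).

  0 | R B8 → L2 miss [-]
  1 | W B4 → L1 miss [D]
  2 | W B3 → L0 miss [D]
  3 | R B3 → L0 hit [D]
  4 | R B0 → L0 miss wb→B3 [-]
  5 | R B0 → L0 hit [-]
  6 | R B4 → L1 hit [D]
  7 | W B6 → L0 miss [D]
  8 | R B2 → L2 miss [-]
  9 | W B7 → L1 miss wb→B4 [D]
  10 | W B8 → L2 miss [D]
  11 | R B4 → L1 miss wb→B7 [-]

DIRTY = [6, 8]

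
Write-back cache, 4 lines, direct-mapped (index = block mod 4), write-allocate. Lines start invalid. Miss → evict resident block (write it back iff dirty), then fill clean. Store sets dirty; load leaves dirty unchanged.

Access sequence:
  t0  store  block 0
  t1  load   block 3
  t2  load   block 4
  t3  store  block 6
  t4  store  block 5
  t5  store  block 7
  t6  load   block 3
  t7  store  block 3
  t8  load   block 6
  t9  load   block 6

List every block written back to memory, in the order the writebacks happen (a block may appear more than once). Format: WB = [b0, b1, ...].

  0 | W B0 → L0 miss [D]
  1 | R B3 → L3 miss [-]
  2 | R B4 → L0 miss wb→B0 [-]
  3 | W B6 → L2 miss [D]
  4 | W B5 → L1 miss [D]
  5 | W B7 → L3 miss [D]
  6 | R B3 → L3 miss wb→B7 [-]
  7 | W B3 → L3 hit [D]
  8 | R B6 → L2 hit [D]
  9 | R B6 → L2 hit [D]

WB = [0, 7]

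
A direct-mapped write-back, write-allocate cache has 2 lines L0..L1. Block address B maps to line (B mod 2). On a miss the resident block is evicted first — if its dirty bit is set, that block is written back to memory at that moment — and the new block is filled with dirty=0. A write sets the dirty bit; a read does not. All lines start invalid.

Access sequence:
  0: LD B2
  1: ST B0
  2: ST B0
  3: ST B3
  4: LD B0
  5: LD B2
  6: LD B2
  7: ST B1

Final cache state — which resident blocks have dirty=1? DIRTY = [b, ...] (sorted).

DIRTY = [1]

0: R B2 -> L0 miss  d=-]
1: W B0 -> L0 miss  d=D]
2: W B0 -> L0 hit  d=D]
3: W B3 -> L1 miss  d=D]
4: R B0 -> L0 hit  d=D]
5: R B2 -> L0 miss wb->B0  d=-]
6: R B2 -> L0 hit  d=-]
7: W B1 -> L1 miss wb->B3  d=D]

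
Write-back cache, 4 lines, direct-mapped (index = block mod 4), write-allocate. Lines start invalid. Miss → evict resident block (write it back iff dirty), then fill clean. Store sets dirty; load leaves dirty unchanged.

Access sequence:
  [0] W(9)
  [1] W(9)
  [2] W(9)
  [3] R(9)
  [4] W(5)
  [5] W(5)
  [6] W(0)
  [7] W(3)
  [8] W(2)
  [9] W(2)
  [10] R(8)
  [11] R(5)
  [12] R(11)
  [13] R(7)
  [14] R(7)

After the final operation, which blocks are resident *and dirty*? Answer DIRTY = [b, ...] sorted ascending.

0: W B9 → L1 miss [D]
1: W B9 → L1 hit [D]
2: W B9 → L1 hit [D]
3: R B9 → L1 hit [D]
4: W B5 → L1 miss wb→B9 [D]
5: W B5 → L1 hit [D]
6: W B0 → L0 miss [D]
7: W B3 → L3 miss [D]
8: W B2 → L2 miss [D]
9: W B2 → L2 hit [D]
10: R B8 → L0 miss wb→B0 [-]
11: R B5 → L1 hit [D]
12: R B11 → L3 miss wb→B3 [-]
13: R B7 → L3 miss [-]
14: R B7 → L3 hit [-]

DIRTY = [2, 5]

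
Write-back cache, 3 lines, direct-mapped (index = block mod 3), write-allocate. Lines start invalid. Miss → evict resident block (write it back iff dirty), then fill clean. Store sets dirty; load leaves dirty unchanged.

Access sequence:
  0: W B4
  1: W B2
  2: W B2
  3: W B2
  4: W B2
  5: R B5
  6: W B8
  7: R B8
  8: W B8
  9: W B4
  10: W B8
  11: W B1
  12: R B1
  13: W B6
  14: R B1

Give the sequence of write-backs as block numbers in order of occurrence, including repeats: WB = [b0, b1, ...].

0: W B4 → L1 miss [D]
1: W B2 → L2 miss [D]
2: W B2 → L2 hit [D]
3: W B2 → L2 hit [D]
4: W B2 → L2 hit [D]
5: R B5 → L2 miss wb→B2 [-]
6: W B8 → L2 miss [D]
7: R B8 → L2 hit [D]
8: W B8 → L2 hit [D]
9: W B4 → L1 hit [D]
10: W B8 → L2 hit [D]
11: W B1 → L1 miss wb→B4 [D]
12: R B1 → L1 hit [D]
13: W B6 → L0 miss [D]
14: R B1 → L1 hit [D]

WB = [2, 4]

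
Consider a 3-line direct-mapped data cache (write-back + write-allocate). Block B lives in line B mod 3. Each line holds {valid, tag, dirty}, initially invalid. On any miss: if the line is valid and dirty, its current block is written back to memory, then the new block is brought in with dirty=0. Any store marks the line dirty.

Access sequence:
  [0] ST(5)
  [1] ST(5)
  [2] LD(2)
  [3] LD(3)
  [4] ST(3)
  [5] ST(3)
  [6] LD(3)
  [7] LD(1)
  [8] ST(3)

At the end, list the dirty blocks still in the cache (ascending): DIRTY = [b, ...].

0: W B5 -> L2 miss  d=D]
1: W B5 -> L2 hit  d=D]
2: R B2 -> L2 miss wb->B5  d=-]
3: R B3 -> L0 miss  d=-]
4: W B3 -> L0 hit  d=D]
5: W B3 -> L0 hit  d=D]
6: R B3 -> L0 hit  d=D]
7: R B1 -> L1 miss  d=-]
8: W B3 -> L0 hit  d=D]

DIRTY = [3]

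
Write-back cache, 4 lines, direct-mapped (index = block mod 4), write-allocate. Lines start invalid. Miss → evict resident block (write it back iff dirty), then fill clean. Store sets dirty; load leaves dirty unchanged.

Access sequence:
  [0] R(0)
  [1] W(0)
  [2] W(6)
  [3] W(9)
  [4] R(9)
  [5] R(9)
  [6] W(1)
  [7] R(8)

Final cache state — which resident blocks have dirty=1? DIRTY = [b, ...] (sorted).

0: R B0 -> L0 miss  d=-]
1: W B0 -> L0 hit  d=D]
2: W B6 -> L2 miss  d=D]
3: W B9 -> L1 miss  d=D]
4: R B9 -> L1 hit  d=D]
5: R B9 -> L1 hit  d=D]
6: W B1 -> L1 miss wb->B9  d=D]
7: R B8 -> L0 miss wb->B0  d=-]

DIRTY = [1, 6]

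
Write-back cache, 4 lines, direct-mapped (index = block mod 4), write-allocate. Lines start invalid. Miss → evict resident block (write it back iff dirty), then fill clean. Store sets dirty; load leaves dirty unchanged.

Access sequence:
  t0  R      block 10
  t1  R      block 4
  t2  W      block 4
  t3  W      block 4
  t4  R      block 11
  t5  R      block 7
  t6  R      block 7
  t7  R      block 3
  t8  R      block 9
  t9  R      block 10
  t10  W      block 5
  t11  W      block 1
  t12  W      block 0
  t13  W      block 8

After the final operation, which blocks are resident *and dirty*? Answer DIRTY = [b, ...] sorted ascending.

  0 | R B10 → L2 miss [-]
  1 | R B4 → L0 miss [-]
  2 | W B4 → L0 hit [D]
  3 | W B4 → L0 hit [D]
  4 | R B11 → L3 miss [-]
  5 | R B7 → L3 miss [-]
  6 | R B7 → L3 hit [-]
  7 | R B3 → L3 miss [-]
  8 | R B9 → L1 miss [-]
  9 | R B10 → L2 hit [-]
  10 | W B5 → L1 miss [D]
  11 | W B1 → L1 miss wb→B5 [D]
  12 | W B0 → L0 miss wb→B4 [D]
  13 | W B8 → L0 miss wb→B0 [D]

DIRTY = [1, 8]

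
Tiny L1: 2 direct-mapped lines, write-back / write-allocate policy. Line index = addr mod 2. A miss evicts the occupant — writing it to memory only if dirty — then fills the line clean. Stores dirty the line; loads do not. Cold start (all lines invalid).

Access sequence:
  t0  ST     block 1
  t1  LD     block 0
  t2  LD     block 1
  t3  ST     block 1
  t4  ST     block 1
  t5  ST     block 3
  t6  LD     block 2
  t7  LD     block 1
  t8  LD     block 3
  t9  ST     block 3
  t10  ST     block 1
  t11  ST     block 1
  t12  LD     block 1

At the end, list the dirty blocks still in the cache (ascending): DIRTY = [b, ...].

DIRTY = [1]

0: W B1 -> L1 miss  d=D]
1: R B0 -> L0 miss  d=-]
2: R B1 -> L1 hit  d=D]
3: W B1 -> L1 hit  d=D]
4: W B1 -> L1 hit  d=D]
5: W B3 -> L1 miss wb->B1  d=D]
6: R B2 -> L0 miss  d=-]
7: R B1 -> L1 miss wb->B3  d=-]
8: R B3 -> L1 miss  d=-]
9: W B3 -> L1 hit  d=D]
10: W B1 -> L1 miss wb->B3  d=D]
11: W B1 -> L1 hit  d=D]
12: R B1 -> L1 hit  d=D]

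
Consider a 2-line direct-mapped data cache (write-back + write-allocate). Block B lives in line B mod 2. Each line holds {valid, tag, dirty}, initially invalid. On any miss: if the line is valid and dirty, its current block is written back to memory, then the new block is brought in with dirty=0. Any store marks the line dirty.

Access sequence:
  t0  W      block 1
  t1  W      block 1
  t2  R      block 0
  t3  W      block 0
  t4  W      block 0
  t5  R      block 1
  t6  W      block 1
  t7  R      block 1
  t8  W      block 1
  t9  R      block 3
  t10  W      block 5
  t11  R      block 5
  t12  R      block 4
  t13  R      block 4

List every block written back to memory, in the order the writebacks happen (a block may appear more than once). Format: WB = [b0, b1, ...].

WB = [1, 0]

  0 | W B1 → L1 miss [D]
  1 | W B1 → L1 hit [D]
  2 | R B0 → L0 miss [-]
  3 | W B0 → L0 hit [D]
  4 | W B0 → L0 hit [D]
  5 | R B1 → L1 hit [D]
  6 | W B1 → L1 hit [D]
  7 | R B1 → L1 hit [D]
  8 | W B1 → L1 hit [D]
  9 | R B3 → L1 miss wb→B1 [-]
  10 | W B5 → L1 miss [D]
  11 | R B5 → L1 hit [D]
  12 | R B4 → L0 miss wb→B0 [-]
  13 | R B4 → L0 hit [-]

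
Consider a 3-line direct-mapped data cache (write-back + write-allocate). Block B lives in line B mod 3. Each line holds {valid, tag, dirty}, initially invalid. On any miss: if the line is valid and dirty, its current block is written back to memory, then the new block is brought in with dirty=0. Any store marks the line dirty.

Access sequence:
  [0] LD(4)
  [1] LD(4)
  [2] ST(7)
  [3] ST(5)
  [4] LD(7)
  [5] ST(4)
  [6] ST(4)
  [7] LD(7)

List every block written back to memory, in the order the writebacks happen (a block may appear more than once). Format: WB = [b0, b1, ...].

WB = [7, 4]

0: R B4 -> L1 miss  d=-]
1: R B4 -> L1 hit  d=-]
2: W B7 -> L1 miss  d=D]
3: W B5 -> L2 miss  d=D]
4: R B7 -> L1 hit  d=D]
5: W B4 -> L1 miss wb->B7  d=D]
6: W B4 -> L1 hit  d=D]
7: R B7 -> L1 miss wb->B4  d=-]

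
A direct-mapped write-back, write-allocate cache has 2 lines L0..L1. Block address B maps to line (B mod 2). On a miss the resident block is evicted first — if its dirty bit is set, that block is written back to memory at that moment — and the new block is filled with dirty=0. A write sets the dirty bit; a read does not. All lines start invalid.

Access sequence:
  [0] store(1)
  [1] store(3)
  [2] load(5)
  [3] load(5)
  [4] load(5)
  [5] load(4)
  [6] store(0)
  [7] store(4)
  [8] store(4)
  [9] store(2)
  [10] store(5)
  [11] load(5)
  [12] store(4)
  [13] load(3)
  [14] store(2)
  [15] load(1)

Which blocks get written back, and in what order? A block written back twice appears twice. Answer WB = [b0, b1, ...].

0: W B1 → L1 miss [D]
1: W B3 → L1 miss wb→B1 [D]
2: R B5 → L1 miss wb→B3 [-]
3: R B5 → L1 hit [-]
4: R B5 → L1 hit [-]
5: R B4 → L0 miss [-]
6: W B0 → L0 miss [D]
7: W B4 → L0 miss wb→B0 [D]
8: W B4 → L0 hit [D]
9: W B2 → L0 miss wb→B4 [D]
10: W B5 → L1 hit [D]
11: R B5 → L1 hit [D]
12: W B4 → L0 miss wb→B2 [D]
13: R B3 → L1 miss wb→B5 [-]
14: W B2 → L0 miss wb→B4 [D]
15: R B1 → L1 miss [-]

WB = [1, 3, 0, 4, 2, 5, 4]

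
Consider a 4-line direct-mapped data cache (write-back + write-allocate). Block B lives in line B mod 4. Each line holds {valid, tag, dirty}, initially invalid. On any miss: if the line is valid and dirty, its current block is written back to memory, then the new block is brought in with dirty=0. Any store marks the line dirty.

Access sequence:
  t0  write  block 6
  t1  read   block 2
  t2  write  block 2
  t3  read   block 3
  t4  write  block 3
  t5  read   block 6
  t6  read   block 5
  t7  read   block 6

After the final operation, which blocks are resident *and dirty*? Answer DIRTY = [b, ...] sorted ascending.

0: W B6 -> L2 miss  d=D]
1: R B2 -> L2 miss wb->B6  d=-]
2: W B2 -> L2 hit  d=D]
3: R B3 -> L3 miss  d=-]
4: W B3 -> L3 hit  d=D]
5: R B6 -> L2 miss wb->B2  d=-]
6: R B5 -> L1 miss  d=-]
7: R B6 -> L2 hit  d=-]

DIRTY = [3]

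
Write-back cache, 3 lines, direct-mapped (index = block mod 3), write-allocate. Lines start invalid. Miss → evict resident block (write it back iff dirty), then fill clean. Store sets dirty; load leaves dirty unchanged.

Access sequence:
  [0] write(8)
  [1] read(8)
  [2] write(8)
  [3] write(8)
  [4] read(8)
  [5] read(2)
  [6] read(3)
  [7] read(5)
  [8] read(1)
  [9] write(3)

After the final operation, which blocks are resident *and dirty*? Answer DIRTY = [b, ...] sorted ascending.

DIRTY = [3]

0: W B8 -> L2 miss  d=D]
1: R B8 -> L2 hit  d=D]
2: W B8 -> L2 hit  d=D]
3: W B8 -> L2 hit  d=D]
4: R B8 -> L2 hit  d=D]
5: R B2 -> L2 miss wb->B8  d=-]
6: R B3 -> L0 miss  d=-]
7: R B5 -> L2 miss  d=-]
8: R B1 -> L1 miss  d=-]
9: W B3 -> L0 hit  d=D]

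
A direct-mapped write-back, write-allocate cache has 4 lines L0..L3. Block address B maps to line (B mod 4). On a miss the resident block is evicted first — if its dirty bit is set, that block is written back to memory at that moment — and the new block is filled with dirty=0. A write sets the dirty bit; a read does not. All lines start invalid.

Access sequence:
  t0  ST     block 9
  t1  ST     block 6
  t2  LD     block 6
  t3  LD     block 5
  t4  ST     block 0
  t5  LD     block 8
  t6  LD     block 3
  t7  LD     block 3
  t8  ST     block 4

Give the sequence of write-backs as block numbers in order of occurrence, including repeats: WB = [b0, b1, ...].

WB = [9, 0]

0: W B9 → L1 miss [D]
1: W B6 → L2 miss [D]
2: R B6 → L2 hit [D]
3: R B5 → L1 miss wb→B9 [-]
4: W B0 → L0 miss [D]
5: R B8 → L0 miss wb→B0 [-]
6: R B3 → L3 miss [-]
7: R B3 → L3 hit [-]
8: W B4 → L0 miss [D]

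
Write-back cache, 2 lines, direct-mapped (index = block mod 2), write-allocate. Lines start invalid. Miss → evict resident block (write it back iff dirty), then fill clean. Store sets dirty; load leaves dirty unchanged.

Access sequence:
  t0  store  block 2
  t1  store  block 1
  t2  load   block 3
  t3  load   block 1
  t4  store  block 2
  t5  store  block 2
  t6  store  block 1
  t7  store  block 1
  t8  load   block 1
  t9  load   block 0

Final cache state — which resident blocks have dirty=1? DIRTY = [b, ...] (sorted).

0: W B2 -> L0 miss  d=D]
1: W B1 -> L1 miss  d=D]
2: R B3 -> L1 miss wb->B1  d=-]
3: R B1 -> L1 miss  d=-]
4: W B2 -> L0 hit  d=D]
5: W B2 -> L0 hit  d=D]
6: W B1 -> L1 hit  d=D]
7: W B1 -> L1 hit  d=D]
8: R B1 -> L1 hit  d=D]
9: R B0 -> L0 miss wb->B2  d=-]

DIRTY = [1]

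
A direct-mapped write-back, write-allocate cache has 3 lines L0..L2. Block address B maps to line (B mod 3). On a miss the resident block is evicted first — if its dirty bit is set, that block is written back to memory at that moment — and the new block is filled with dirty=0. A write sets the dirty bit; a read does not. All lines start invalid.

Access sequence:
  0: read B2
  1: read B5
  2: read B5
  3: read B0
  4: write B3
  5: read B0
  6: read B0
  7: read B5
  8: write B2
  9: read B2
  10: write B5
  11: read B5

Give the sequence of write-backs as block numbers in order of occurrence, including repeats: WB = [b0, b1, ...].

WB = [3, 2]

  0 | R B2 → L2 miss [-]
  1 | R B5 → L2 miss [-]
  2 | R B5 → L2 hit [-]
  3 | R B0 → L0 miss [-]
  4 | W B3 → L0 miss [D]
  5 | R B0 → L0 miss wb→B3 [-]
  6 | R B0 → L0 hit [-]
  7 | R B5 → L2 hit [-]
  8 | W B2 → L2 miss [D]
  9 | R B2 → L2 hit [D]
  10 | W B5 → L2 miss wb→B2 [D]
  11 | R B5 → L2 hit [D]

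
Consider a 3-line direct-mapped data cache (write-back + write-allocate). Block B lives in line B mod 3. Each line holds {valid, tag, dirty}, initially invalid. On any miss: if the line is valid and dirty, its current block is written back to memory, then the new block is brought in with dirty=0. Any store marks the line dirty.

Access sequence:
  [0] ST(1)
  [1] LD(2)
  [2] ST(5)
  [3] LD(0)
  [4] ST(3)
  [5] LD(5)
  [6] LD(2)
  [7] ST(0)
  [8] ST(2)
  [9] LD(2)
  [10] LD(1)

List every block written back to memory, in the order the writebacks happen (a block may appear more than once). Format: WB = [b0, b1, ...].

WB = [5, 3]

  0 | W B1 → L1 miss [D]
  1 | R B2 → L2 miss [-]
  2 | W B5 → L2 miss [D]
  3 | R B0 → L0 miss [-]
  4 | W B3 → L0 miss [D]
  5 | R B5 → L2 hit [D]
  6 | R B2 → L2 miss wb→B5 [-]
  7 | W B0 → L0 miss wb→B3 [D]
  8 | W B2 → L2 hit [D]
  9 | R B2 → L2 hit [D]
  10 | R B1 → L1 hit [D]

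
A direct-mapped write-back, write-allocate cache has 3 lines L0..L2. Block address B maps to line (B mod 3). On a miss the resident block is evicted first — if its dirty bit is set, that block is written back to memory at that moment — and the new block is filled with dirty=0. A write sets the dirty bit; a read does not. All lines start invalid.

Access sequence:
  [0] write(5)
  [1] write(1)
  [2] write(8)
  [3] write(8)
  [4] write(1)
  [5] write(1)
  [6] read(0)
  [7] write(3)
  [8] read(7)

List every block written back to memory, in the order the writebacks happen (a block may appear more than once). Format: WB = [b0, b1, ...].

0: W B5 → L2 miss [D]
1: W B1 → L1 miss [D]
2: W B8 → L2 miss wb→B5 [D]
3: W B8 → L2 hit [D]
4: W B1 → L1 hit [D]
5: W B1 → L1 hit [D]
6: R B0 → L0 miss [-]
7: W B3 → L0 miss [D]
8: R B7 → L1 miss wb→B1 [-]

WB = [5, 1]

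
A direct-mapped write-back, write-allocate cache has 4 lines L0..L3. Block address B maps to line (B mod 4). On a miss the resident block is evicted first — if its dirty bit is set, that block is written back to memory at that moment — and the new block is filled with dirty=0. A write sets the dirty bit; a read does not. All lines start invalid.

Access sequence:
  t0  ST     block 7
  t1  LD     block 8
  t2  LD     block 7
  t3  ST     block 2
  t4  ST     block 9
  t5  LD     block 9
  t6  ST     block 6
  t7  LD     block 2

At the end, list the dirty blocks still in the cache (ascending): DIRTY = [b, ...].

  0 | W B7 → L3 miss [D]
  1 | R B8 → L0 miss [-]
  2 | R B7 → L3 hit [D]
  3 | W B2 → L2 miss [D]
  4 | W B9 → L1 miss [D]
  5 | R B9 → L1 hit [D]
  6 | W B6 → L2 miss wb→B2 [D]
  7 | R B2 → L2 miss wb→B6 [-]

DIRTY = [7, 9]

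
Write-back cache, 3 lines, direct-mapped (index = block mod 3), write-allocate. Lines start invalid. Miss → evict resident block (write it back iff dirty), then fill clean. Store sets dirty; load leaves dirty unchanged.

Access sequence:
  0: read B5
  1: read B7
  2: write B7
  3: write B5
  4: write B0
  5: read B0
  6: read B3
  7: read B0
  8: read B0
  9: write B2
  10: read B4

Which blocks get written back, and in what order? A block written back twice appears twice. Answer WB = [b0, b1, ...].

WB = [0, 5, 7]

  0 | R B5 → L2 miss [-]
  1 | R B7 → L1 miss [-]
  2 | W B7 → L1 hit [D]
  3 | W B5 → L2 hit [D]
  4 | W B0 → L0 miss [D]
  5 | R B0 → L0 hit [D]
  6 | R B3 → L0 miss wb→B0 [-]
  7 | R B0 → L0 miss [-]
  8 | R B0 → L0 hit [-]
  9 | W B2 → L2 miss wb→B5 [D]
  10 | R B4 → L1 miss wb→B7 [-]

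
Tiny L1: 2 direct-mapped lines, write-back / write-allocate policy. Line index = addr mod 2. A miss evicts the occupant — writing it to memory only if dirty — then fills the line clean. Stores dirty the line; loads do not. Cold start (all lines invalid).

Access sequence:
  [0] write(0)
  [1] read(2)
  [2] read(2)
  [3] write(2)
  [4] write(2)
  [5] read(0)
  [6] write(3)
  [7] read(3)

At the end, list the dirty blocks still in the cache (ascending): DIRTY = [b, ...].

DIRTY = [3]

  0 | W B0 → L0 miss [D]
  1 | R B2 → L0 miss wb→B0 [-]
  2 | R B2 → L0 hit [-]
  3 | W B2 → L0 hit [D]
  4 | W B2 → L0 hit [D]
  5 | R B0 → L0 miss wb→B2 [-]
  6 | W B3 → L1 miss [D]
  7 | R B3 → L1 hit [D]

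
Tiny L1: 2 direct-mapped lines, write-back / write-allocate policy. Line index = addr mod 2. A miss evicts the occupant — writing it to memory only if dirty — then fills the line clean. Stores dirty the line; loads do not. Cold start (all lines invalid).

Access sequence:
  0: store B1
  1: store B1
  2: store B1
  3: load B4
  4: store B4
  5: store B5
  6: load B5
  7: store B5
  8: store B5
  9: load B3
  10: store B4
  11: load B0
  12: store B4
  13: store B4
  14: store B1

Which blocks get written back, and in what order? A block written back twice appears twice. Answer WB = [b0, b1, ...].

0: W B1 -> L1 miss  d=D]
1: W B1 -> L1 hit  d=D]
2: W B1 -> L1 hit  d=D]
3: R B4 -> L0 miss  d=-]
4: W B4 -> L0 hit  d=D]
5: W B5 -> L1 miss wb->B1  d=D]
6: R B5 -> L1 hit  d=D]
7: W B5 -> L1 hit  d=D]
8: W B5 -> L1 hit  d=D]
9: R B3 -> L1 miss wb->B5  d=-]
10: W B4 -> L0 hit  d=D]
11: R B0 -> L0 miss wb->B4  d=-]
12: W B4 -> L0 miss  d=D]
13: W B4 -> L0 hit  d=D]
14: W B1 -> L1 miss  d=D]

WB = [1, 5, 4]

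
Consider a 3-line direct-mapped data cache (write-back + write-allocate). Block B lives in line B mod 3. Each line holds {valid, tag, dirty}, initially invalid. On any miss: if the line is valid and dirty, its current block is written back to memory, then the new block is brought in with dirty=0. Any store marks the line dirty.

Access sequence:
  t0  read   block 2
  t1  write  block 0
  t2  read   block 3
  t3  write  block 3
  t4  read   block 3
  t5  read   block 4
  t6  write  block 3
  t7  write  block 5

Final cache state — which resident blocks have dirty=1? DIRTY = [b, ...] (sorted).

DIRTY = [3, 5]

0: R B2 → L2 miss [-]
1: W B0 → L0 miss [D]
2: R B3 → L0 miss wb→B0 [-]
3: W B3 → L0 hit [D]
4: R B3 → L0 hit [D]
5: R B4 → L1 miss [-]
6: W B3 → L0 hit [D]
7: W B5 → L2 miss [D]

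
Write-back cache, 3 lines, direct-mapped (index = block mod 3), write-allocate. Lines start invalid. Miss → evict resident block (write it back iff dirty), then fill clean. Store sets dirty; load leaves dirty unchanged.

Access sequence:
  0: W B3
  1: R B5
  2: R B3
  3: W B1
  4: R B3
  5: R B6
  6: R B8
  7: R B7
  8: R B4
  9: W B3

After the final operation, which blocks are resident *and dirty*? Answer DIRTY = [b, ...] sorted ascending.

DIRTY = [3]

0: W B3 -> L0 miss  d=D]
1: R B5 -> L2 miss  d=-]
2: R B3 -> L0 hit  d=D]
3: W B1 -> L1 miss  d=D]
4: R B3 -> L0 hit  d=D]
5: R B6 -> L0 miss wb->B3  d=-]
6: R B8 -> L2 miss  d=-]
7: R B7 -> L1 miss wb->B1  d=-]
8: R B4 -> L1 miss  d=-]
9: W B3 -> L0 miss  d=D]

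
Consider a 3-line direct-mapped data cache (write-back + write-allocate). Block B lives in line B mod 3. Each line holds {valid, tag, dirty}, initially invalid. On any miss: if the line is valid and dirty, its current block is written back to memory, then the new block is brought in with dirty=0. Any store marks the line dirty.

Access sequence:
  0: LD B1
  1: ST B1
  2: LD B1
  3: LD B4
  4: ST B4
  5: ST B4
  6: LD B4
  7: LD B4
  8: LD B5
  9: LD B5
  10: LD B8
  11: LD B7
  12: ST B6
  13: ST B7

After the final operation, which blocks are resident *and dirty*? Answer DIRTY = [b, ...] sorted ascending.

DIRTY = [6, 7]

0: R B1 -> L1 miss  d=-]
1: W B1 -> L1 hit  d=D]
2: R B1 -> L1 hit  d=D]
3: R B4 -> L1 miss wb->B1  d=-]
4: W B4 -> L1 hit  d=D]
5: W B4 -> L1 hit  d=D]
6: R B4 -> L1 hit  d=D]
7: R B4 -> L1 hit  d=D]
8: R B5 -> L2 miss  d=-]
9: R B5 -> L2 hit  d=-]
10: R B8 -> L2 miss  d=-]
11: R B7 -> L1 miss wb->B4  d=-]
12: W B6 -> L0 miss  d=D]
13: W B7 -> L1 hit  d=D]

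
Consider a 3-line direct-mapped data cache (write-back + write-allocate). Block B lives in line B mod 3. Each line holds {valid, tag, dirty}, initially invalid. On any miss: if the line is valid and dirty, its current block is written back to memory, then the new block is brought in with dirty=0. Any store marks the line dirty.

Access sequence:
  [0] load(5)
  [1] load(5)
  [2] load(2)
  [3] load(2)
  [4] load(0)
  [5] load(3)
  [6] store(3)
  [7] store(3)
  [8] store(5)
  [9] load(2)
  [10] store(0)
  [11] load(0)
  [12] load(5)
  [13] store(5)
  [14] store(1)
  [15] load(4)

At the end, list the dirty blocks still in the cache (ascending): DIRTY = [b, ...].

0: R B5 -> L2 miss  d=-]
1: R B5 -> L2 hit  d=-]
2: R B2 -> L2 miss  d=-]
3: R B2 -> L2 hit  d=-]
4: R B0 -> L0 miss  d=-]
5: R B3 -> L0 miss  d=-]
6: W B3 -> L0 hit  d=D]
7: W B3 -> L0 hit  d=D]
8: W B5 -> L2 miss  d=D]
9: R B2 -> L2 miss wb->B5  d=-]
10: W B0 -> L0 miss wb->B3  d=D]
11: R B0 -> L0 hit  d=D]
12: R B5 -> L2 miss  d=-]
13: W B5 -> L2 hit  d=D]
14: W B1 -> L1 miss  d=D]
15: R B4 -> L1 miss wb->B1  d=-]

DIRTY = [0, 5]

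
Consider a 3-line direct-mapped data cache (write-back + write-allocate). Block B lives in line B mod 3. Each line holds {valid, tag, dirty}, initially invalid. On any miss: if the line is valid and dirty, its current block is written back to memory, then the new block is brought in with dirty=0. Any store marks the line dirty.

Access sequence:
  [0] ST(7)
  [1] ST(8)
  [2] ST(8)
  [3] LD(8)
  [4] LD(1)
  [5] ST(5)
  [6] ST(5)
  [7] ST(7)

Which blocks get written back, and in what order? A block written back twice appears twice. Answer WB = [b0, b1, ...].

WB = [7, 8]

  0 | W B7 → L1 miss [D]
  1 | W B8 → L2 miss [D]
  2 | W B8 → L2 hit [D]
  3 | R B8 → L2 hit [D]
  4 | R B1 → L1 miss wb→B7 [-]
  5 | W B5 → L2 miss wb→B8 [D]
  6 | W B5 → L2 hit [D]
  7 | W B7 → L1 miss [D]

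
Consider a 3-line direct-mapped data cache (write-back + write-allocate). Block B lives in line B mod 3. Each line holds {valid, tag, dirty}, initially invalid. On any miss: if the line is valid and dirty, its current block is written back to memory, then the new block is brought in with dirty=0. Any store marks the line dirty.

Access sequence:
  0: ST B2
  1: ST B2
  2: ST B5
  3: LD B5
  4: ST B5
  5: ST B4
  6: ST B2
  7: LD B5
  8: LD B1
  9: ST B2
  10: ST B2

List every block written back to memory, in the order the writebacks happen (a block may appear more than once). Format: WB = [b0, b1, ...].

WB = [2, 5, 2, 4]

  0 | W B2 → L2 miss [D]
  1 | W B2 → L2 hit [D]
  2 | W B5 → L2 miss wb→B2 [D]
  3 | R B5 → L2 hit [D]
  4 | W B5 → L2 hit [D]
  5 | W B4 → L1 miss [D]
  6 | W B2 → L2 miss wb→B5 [D]
  7 | R B5 → L2 miss wb→B2 [-]
  8 | R B1 → L1 miss wb→B4 [-]
  9 | W B2 → L2 miss [D]
  10 | W B2 → L2 hit [D]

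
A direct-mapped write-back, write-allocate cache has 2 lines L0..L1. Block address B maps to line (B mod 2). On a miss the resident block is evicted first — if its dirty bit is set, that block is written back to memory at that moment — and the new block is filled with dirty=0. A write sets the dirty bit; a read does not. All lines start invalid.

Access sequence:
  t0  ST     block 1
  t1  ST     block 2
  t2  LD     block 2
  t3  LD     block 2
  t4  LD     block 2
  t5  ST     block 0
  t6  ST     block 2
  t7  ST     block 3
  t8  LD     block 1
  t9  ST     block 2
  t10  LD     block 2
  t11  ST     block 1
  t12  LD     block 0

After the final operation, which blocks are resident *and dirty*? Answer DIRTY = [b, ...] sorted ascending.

0: W B1 -> L1 miss  d=D]
1: W B2 -> L0 miss  d=D]
2: R B2 -> L0 hit  d=D]
3: R B2 -> L0 hit  d=D]
4: R B2 -> L0 hit  d=D]
5: W B0 -> L0 miss wb->B2  d=D]
6: W B2 -> L0 miss wb->B0  d=D]
7: W B3 -> L1 miss wb->B1  d=D]
8: R B1 -> L1 miss wb->B3  d=-]
9: W B2 -> L0 hit  d=D]
10: R B2 -> L0 hit  d=D]
11: W B1 -> L1 hit  d=D]
12: R B0 -> L0 miss wb->B2  d=-]

DIRTY = [1]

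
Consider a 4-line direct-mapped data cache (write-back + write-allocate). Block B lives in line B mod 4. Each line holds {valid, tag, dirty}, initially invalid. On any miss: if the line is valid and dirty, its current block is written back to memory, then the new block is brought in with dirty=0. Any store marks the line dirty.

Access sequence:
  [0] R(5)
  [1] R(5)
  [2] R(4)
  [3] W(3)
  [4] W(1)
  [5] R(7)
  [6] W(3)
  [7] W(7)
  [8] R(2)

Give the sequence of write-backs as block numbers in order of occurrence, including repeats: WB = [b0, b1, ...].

  0 | R B5 → L1 miss [-]
  1 | R B5 → L1 hit [-]
  2 | R B4 → L0 miss [-]
  3 | W B3 → L3 miss [D]
  4 | W B1 → L1 miss [D]
  5 | R B7 → L3 miss wb→B3 [-]
  6 | W B3 → L3 miss [D]
  7 | W B7 → L3 miss wb→B3 [D]
  8 | R B2 → L2 miss [-]

WB = [3, 3]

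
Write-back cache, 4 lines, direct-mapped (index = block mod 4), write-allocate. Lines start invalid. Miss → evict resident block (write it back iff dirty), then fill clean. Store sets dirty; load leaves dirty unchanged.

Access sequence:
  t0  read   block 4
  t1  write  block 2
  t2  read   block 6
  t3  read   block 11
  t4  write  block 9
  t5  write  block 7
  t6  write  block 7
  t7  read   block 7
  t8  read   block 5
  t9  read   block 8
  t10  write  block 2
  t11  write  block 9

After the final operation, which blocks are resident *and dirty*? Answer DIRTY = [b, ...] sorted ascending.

  0 | R B4 → L0 miss [-]
  1 | W B2 → L2 miss [D]
  2 | R B6 → L2 miss wb→B2 [-]
  3 | R B11 → L3 miss [-]
  4 | W B9 → L1 miss [D]
  5 | W B7 → L3 miss [D]
  6 | W B7 → L3 hit [D]
  7 | R B7 → L3 hit [D]
  8 | R B5 → L1 miss wb→B9 [-]
  9 | R B8 → L0 miss [-]
  10 | W B2 → L2 miss [D]
  11 | W B9 → L1 miss [D]

DIRTY = [2, 7, 9]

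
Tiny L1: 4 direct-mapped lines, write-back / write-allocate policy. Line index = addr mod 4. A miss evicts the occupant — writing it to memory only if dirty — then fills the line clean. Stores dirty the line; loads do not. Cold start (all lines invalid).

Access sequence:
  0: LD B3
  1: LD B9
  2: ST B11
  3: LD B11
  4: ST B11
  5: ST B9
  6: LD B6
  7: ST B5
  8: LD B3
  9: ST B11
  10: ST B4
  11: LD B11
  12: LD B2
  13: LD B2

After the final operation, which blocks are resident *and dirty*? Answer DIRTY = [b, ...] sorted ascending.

0: R B3 -> L3 miss  d=-]
1: R B9 -> L1 miss  d=-]
2: W B11 -> L3 miss  d=D]
3: R B11 -> L3 hit  d=D]
4: W B11 -> L3 hit  d=D]
5: W B9 -> L1 hit  d=D]
6: R B6 -> L2 miss  d=-]
7: W B5 -> L1 miss wb->B9  d=D]
8: R B3 -> L3 miss wb->B11  d=-]
9: W B11 -> L3 miss  d=D]
10: W B4 -> L0 miss  d=D]
11: R B11 -> L3 hit  d=D]
12: R B2 -> L2 miss  d=-]
13: R B2 -> L2 hit  d=-]

DIRTY = [4, 5, 11]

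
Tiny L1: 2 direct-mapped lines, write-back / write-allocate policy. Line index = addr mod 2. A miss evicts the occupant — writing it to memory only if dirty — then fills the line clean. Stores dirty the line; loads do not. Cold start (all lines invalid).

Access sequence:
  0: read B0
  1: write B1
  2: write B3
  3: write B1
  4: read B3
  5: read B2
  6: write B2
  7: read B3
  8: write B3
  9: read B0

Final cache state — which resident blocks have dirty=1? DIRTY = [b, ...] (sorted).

  0 | R B0 → L0 miss [-]
  1 | W B1 → L1 miss [D]
  2 | W B3 → L1 miss wb→B1 [D]
  3 | W B1 → L1 miss wb→B3 [D]
  4 | R B3 → L1 miss wb→B1 [-]
  5 | R B2 → L0 miss [-]
  6 | W B2 → L0 hit [D]
  7 | R B3 → L1 hit [-]
  8 | W B3 → L1 hit [D]
  9 | R B0 → L0 miss wb→B2 [-]

DIRTY = [3]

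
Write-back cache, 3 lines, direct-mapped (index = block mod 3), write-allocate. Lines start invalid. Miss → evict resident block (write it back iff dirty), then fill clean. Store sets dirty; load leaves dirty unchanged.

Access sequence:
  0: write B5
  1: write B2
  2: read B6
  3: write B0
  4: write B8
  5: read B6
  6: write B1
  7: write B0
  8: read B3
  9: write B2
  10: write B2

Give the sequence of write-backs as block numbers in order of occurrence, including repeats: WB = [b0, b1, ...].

WB = [5, 2, 0, 0, 8]

0: W B5 -> L2 miss  d=D]
1: W B2 -> L2 miss wb->B5  d=D]
2: R B6 -> L0 miss  d=-]
3: W B0 -> L0 miss  d=D]
4: W B8 -> L2 miss wb->B2  d=D]
5: R B6 -> L0 miss wb->B0  d=-]
6: W B1 -> L1 miss  d=D]
7: W B0 -> L0 miss  d=D]
8: R B3 -> L0 miss wb->B0  d=-]
9: W B2 -> L2 miss wb->B8  d=D]
10: W B2 -> L2 hit  d=D]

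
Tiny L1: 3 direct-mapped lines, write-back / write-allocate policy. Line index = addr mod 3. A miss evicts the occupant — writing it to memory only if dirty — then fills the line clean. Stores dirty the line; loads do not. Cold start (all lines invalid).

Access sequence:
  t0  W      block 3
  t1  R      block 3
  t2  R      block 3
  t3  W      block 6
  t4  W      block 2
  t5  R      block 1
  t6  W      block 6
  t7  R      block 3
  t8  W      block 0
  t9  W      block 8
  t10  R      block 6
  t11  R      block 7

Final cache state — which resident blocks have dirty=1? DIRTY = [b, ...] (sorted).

0: W B3 -> L0 miss  d=D]
1: R B3 -> L0 hit  d=D]
2: R B3 -> L0 hit  d=D]
3: W B6 -> L0 miss wb->B3  d=D]
4: W B2 -> L2 miss  d=D]
5: R B1 -> L1 miss  d=-]
6: W B6 -> L0 hit  d=D]
7: R B3 -> L0 miss wb->B6  d=-]
8: W B0 -> L0 miss  d=D]
9: W B8 -> L2 miss wb->B2  d=D]
10: R B6 -> L0 miss wb->B0  d=-]
11: R B7 -> L1 miss  d=-]

DIRTY = [8]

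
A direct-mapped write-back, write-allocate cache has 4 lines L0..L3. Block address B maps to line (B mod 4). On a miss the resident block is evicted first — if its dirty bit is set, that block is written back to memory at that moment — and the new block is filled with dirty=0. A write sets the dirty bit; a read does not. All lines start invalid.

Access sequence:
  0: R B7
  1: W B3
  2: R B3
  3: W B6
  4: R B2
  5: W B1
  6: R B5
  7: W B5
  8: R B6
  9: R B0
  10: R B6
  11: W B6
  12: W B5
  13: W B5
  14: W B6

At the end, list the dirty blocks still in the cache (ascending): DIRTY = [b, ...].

0: R B7 -> L3 miss  d=-]
1: W B3 -> L3 miss  d=D]
2: R B3 -> L3 hit  d=D]
3: W B6 -> L2 miss  d=D]
4: R B2 -> L2 miss wb->B6  d=-]
5: W B1 -> L1 miss  d=D]
6: R B5 -> L1 miss wb->B1  d=-]
7: W B5 -> L1 hit  d=D]
8: R B6 -> L2 miss  d=-]
9: R B0 -> L0 miss  d=-]
10: R B6 -> L2 hit  d=-]
11: W B6 -> L2 hit  d=D]
12: W B5 -> L1 hit  d=D]
13: W B5 -> L1 hit  d=D]
14: W B6 -> L2 hit  d=D]

DIRTY = [3, 5, 6]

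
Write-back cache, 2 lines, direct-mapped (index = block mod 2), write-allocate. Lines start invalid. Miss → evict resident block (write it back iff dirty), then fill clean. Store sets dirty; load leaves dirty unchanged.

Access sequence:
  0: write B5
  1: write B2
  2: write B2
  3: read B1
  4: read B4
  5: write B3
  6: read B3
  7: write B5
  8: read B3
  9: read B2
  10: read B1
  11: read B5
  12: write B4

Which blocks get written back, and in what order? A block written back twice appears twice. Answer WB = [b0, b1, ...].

0: W B5 -> L1 miss  d=D]
1: W B2 -> L0 miss  d=D]
2: W B2 -> L0 hit  d=D]
3: R B1 -> L1 miss wb->B5  d=-]
4: R B4 -> L0 miss wb->B2  d=-]
5: W B3 -> L1 miss  d=D]
6: R B3 -> L1 hit  d=D]
7: W B5 -> L1 miss wb->B3  d=D]
8: R B3 -> L1 miss wb->B5  d=-]
9: R B2 -> L0 miss  d=-]
10: R B1 -> L1 miss  d=-]
11: R B5 -> L1 miss  d=-]
12: W B4 -> L0 miss  d=D]

WB = [5, 2, 3, 5]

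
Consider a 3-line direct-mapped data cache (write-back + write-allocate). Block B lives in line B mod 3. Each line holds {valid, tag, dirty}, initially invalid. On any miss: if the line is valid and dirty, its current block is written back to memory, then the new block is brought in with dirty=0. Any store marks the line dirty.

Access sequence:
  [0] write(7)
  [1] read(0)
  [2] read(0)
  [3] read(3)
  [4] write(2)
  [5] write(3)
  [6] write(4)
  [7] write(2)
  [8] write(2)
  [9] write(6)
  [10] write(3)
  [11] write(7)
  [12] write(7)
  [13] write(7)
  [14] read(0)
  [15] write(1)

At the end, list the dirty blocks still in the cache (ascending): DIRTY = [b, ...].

0: W B7 -> L1 miss  d=D]
1: R B0 -> L0 miss  d=-]
2: R B0 -> L0 hit  d=-]
3: R B3 -> L0 miss  d=-]
4: W B2 -> L2 miss  d=D]
5: W B3 -> L0 hit  d=D]
6: W B4 -> L1 miss wb->B7  d=D]
7: W B2 -> L2 hit  d=D]
8: W B2 -> L2 hit  d=D]
9: W B6 -> L0 miss wb->B3  d=D]
10: W B3 -> L0 miss wb->B6  d=D]
11: W B7 -> L1 miss wb->B4  d=D]
12: W B7 -> L1 hit  d=D]
13: W B7 -> L1 hit  d=D]
14: R B0 -> L0 miss wb->B3  d=-]
15: W B1 -> L1 miss wb->B7  d=D]

DIRTY = [1, 2]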